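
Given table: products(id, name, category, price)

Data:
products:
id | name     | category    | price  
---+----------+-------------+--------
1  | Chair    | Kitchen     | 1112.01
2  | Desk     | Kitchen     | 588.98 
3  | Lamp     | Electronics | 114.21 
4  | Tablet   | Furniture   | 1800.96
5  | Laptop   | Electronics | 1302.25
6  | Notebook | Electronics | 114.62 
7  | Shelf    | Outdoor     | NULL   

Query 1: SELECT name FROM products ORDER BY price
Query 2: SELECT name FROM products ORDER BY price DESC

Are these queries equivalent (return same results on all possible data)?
No, not equivalent

Query 1 returns: [('Shelf',), ('Lamp',), ('Notebook',), ('Desk',), ('Chair',), ('Laptop',), ('Tablet',)]
Query 2 returns: [('Tablet',), ('Laptop',), ('Chair',), ('Desk',), ('Notebook',), ('Lamp',), ('Shelf',)]

Reason: ASC vs DESC gives opposite ordering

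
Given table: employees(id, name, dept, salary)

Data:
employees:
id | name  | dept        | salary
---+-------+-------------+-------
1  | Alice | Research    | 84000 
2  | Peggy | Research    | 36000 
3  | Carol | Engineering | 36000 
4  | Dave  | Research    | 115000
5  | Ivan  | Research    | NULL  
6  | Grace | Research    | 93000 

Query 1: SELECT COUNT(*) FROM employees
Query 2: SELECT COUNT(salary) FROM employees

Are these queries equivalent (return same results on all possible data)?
No, not equivalent

Query 1 returns: [(6,)]
Query 2 returns: [(5,)]

Reason: COUNT(*) includes NULLs, COUNT(column) excludes them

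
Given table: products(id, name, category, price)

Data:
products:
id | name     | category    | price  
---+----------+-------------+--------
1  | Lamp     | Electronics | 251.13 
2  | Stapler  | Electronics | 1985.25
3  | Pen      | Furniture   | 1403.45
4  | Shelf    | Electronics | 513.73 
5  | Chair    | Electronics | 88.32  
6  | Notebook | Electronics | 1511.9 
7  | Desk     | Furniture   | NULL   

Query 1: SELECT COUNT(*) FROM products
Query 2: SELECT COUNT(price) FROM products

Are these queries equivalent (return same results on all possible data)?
No, not equivalent

Query 1 returns: [(7,)]
Query 2 returns: [(6,)]

Reason: COUNT(*) includes NULLs, COUNT(column) excludes them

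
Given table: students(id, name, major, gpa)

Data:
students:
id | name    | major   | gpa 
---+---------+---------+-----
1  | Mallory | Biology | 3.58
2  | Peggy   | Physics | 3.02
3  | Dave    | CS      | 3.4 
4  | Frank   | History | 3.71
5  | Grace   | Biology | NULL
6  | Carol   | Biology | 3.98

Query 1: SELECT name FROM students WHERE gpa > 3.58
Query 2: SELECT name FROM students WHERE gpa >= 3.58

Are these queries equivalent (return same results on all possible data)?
No, not equivalent

Query 1 returns: [('Frank',), ('Carol',)]
Query 2 returns: [('Mallory',), ('Frank',), ('Carol',)]

Reason: > vs >= gives different results when gpa = 3.58 exists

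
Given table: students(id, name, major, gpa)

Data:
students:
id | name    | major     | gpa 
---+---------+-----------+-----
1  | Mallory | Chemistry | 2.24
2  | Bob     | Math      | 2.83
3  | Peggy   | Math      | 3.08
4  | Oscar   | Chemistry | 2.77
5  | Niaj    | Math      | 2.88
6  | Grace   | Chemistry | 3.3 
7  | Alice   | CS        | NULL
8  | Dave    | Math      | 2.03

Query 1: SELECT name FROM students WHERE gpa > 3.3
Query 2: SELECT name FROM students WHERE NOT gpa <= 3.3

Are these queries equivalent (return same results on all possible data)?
Yes, equivalent

Both queries return: []

Reason: Both filter gpa > 3.3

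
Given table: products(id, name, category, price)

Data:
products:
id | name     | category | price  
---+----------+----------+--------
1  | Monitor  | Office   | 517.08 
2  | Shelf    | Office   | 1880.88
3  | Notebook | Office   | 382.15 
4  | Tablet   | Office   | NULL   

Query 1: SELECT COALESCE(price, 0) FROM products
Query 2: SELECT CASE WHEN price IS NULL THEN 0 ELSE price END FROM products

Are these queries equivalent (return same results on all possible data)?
Yes, equivalent

Both queries return: [(0,), (382.15,), (517.08,), (1880.88,)]

Reason: COALESCE vs CASE for NULL handling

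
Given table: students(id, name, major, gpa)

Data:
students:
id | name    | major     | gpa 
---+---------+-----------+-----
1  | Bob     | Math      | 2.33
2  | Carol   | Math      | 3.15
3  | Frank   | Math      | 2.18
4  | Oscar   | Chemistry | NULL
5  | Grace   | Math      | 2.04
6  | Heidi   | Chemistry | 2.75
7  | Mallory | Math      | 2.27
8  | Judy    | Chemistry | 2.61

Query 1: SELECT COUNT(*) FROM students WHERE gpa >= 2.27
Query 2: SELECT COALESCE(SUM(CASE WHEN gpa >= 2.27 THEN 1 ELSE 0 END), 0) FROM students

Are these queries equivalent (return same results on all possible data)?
Yes, equivalent

Both queries return: [(5,)]

Reason: COUNT with WHERE vs conditional SUM (COALESCE handles empty-table NULL)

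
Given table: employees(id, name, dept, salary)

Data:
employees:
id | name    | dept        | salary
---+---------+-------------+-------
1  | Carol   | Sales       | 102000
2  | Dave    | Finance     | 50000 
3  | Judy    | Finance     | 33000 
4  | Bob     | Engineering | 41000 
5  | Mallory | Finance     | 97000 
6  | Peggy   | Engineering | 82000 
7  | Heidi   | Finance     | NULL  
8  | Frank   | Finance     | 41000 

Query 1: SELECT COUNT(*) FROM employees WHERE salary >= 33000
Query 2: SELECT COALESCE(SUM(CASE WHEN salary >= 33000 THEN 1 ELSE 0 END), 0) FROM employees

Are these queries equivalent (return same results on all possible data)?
Yes, equivalent

Both queries return: [(7,)]

Reason: COUNT with WHERE vs conditional SUM (COALESCE handles empty-table NULL)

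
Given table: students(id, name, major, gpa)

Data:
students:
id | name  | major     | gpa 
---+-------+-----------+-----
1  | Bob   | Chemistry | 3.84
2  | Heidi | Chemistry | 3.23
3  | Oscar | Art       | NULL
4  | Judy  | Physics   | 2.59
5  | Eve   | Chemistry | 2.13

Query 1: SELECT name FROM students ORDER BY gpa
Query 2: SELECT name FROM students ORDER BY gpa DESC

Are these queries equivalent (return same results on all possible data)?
No, not equivalent

Query 1 returns: [('Oscar',), ('Eve',), ('Judy',), ('Heidi',), ('Bob',)]
Query 2 returns: [('Bob',), ('Heidi',), ('Judy',), ('Eve',), ('Oscar',)]

Reason: ASC vs DESC gives opposite ordering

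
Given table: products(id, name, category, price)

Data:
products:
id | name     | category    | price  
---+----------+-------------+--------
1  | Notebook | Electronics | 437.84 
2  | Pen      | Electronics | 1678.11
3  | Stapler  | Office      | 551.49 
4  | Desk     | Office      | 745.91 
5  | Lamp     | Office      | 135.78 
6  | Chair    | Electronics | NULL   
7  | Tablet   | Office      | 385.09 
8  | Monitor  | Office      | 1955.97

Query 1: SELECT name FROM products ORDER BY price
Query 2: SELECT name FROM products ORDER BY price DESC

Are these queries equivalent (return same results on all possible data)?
No, not equivalent

Query 1 returns: [('Chair',), ('Lamp',), ('Tablet',), ('Notebook',), ('Stapler',), ('Desk',), ('Pen',), ('Monitor',)]
Query 2 returns: [('Monitor',), ('Pen',), ('Desk',), ('Stapler',), ('Notebook',), ('Tablet',), ('Lamp',), ('Chair',)]

Reason: ASC vs DESC gives opposite ordering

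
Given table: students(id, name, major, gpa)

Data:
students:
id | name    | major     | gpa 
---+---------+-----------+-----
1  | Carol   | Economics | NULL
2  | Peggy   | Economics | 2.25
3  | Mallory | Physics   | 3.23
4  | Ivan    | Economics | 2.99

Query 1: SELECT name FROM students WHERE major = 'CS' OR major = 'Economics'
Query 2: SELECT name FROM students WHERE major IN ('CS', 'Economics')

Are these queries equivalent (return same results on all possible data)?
Yes, equivalent

Both queries return: [('Carol',), ('Ivan',), ('Peggy',)]

Reason: OR vs IN are equivalent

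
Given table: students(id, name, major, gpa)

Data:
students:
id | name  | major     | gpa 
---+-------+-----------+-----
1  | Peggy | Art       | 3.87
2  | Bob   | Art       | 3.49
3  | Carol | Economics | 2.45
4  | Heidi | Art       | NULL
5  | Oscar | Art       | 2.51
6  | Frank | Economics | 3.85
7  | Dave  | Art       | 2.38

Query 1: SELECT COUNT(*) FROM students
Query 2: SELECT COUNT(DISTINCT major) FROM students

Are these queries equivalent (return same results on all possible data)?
No, not equivalent

Query 1 returns: [(7,)]
Query 2 returns: [(2,)]

Reason: COUNT(*) counts rows, COUNT(DISTINCT major) counts unique majors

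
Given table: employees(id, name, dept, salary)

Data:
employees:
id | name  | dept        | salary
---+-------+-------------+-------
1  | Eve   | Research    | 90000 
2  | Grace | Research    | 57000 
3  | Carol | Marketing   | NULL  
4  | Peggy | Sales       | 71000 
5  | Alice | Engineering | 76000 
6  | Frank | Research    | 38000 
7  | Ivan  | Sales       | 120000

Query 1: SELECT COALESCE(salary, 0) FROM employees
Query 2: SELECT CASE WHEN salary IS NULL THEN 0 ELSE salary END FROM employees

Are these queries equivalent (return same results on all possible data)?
Yes, equivalent

Both queries return: [(0,), (38000,), (57000,), (71000,), (76000,), (90000,), (120000,)]

Reason: COALESCE vs CASE for NULL handling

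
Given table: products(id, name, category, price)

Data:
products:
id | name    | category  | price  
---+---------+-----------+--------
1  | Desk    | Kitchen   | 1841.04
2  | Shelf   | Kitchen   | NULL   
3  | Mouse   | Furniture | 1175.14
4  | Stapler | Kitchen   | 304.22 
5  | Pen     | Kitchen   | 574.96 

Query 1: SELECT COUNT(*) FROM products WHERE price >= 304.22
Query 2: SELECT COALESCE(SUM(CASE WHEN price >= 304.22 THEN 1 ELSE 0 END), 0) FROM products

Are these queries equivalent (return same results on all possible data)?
Yes, equivalent

Both queries return: [(4,)]

Reason: COUNT with WHERE vs conditional SUM (COALESCE handles empty-table NULL)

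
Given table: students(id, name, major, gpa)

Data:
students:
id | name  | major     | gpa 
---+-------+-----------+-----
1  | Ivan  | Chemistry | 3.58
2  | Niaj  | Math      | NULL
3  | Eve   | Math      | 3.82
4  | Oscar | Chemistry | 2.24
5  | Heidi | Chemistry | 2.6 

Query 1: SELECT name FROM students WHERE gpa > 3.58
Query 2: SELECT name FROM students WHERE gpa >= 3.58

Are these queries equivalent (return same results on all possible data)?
No, not equivalent

Query 1 returns: [('Eve',)]
Query 2 returns: [('Ivan',), ('Eve',)]

Reason: > vs >= gives different results when gpa = 3.58 exists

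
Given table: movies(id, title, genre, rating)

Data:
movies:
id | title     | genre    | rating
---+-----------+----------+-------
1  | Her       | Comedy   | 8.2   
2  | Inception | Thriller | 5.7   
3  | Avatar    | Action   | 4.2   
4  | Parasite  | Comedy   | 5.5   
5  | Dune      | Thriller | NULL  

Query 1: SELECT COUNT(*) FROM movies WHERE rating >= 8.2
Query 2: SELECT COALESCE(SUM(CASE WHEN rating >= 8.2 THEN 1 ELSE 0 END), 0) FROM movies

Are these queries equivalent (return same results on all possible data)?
Yes, equivalent

Both queries return: [(1,)]

Reason: COUNT with WHERE vs conditional SUM (COALESCE handles empty-table NULL)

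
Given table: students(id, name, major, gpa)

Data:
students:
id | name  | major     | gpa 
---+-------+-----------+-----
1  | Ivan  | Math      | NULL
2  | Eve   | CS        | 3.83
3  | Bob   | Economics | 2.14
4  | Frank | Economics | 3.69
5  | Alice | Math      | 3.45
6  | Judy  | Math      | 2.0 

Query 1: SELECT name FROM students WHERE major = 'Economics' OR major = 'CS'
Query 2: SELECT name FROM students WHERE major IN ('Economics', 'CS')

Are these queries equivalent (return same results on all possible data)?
Yes, equivalent

Both queries return: [('Bob',), ('Eve',), ('Frank',)]

Reason: OR vs IN are equivalent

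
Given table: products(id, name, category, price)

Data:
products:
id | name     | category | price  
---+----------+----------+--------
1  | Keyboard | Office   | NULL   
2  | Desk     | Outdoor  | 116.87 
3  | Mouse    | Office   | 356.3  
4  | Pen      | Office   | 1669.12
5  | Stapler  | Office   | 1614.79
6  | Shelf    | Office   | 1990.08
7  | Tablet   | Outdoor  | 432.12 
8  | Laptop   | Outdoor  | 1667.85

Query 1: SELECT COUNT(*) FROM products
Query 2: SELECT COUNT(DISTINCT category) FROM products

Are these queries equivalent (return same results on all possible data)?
No, not equivalent

Query 1 returns: [(8,)]
Query 2 returns: [(2,)]

Reason: COUNT(*) counts rows, COUNT(DISTINCT category) counts unique categorys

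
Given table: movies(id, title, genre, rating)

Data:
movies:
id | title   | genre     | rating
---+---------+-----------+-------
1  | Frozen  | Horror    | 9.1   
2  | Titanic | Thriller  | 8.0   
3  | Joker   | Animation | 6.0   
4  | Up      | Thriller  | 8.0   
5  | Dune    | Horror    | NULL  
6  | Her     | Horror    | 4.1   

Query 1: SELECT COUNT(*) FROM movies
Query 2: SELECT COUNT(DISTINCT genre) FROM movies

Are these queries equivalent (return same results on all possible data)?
No, not equivalent

Query 1 returns: [(6,)]
Query 2 returns: [(3,)]

Reason: COUNT(*) counts rows, COUNT(DISTINCT genre) counts unique genres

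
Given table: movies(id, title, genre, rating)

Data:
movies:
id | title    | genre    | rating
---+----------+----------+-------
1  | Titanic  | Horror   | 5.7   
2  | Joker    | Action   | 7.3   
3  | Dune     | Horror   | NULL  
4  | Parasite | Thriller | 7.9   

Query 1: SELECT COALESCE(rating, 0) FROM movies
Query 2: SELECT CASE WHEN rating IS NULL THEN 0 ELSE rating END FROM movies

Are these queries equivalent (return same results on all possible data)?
Yes, equivalent

Both queries return: [(0,), (5.7,), (7.3,), (7.9,)]

Reason: COALESCE vs CASE for NULL handling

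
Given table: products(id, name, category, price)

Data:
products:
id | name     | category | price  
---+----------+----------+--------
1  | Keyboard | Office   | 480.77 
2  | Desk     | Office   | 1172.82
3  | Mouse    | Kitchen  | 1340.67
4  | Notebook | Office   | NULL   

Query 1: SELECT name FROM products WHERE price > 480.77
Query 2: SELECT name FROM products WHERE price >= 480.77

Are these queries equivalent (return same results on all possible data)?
No, not equivalent

Query 1 returns: [('Desk',), ('Mouse',)]
Query 2 returns: [('Keyboard',), ('Desk',), ('Mouse',)]

Reason: > vs >= gives different results when price = 480.77 exists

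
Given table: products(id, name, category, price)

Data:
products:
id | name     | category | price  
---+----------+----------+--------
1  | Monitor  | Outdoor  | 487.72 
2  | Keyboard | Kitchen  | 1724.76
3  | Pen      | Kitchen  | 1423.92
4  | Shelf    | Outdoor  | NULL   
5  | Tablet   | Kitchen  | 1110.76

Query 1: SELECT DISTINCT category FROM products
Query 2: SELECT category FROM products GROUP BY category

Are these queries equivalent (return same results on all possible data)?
Yes, equivalent

Both queries return: [('Kitchen',), ('Outdoor',)]

Reason: Both get unique categorys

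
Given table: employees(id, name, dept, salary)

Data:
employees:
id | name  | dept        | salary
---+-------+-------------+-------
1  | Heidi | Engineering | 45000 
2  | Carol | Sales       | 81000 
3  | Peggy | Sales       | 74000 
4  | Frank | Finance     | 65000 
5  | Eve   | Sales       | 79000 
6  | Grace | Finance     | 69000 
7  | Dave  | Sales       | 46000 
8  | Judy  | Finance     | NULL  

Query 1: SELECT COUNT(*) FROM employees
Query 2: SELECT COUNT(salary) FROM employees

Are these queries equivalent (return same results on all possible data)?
No, not equivalent

Query 1 returns: [(8,)]
Query 2 returns: [(7,)]

Reason: COUNT(*) includes NULLs, COUNT(column) excludes them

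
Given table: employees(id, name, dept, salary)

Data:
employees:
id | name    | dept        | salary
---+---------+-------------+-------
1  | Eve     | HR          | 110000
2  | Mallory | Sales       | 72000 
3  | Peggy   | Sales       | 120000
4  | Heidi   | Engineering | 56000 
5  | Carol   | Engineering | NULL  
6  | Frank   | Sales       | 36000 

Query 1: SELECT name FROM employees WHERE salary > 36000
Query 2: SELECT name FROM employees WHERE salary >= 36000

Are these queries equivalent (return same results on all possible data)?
No, not equivalent

Query 1 returns: [('Eve',), ('Mallory',), ('Peggy',), ('Heidi',)]
Query 2 returns: [('Eve',), ('Mallory',), ('Peggy',), ('Heidi',), ('Frank',)]

Reason: > vs >= gives different results when salary = 36000 exists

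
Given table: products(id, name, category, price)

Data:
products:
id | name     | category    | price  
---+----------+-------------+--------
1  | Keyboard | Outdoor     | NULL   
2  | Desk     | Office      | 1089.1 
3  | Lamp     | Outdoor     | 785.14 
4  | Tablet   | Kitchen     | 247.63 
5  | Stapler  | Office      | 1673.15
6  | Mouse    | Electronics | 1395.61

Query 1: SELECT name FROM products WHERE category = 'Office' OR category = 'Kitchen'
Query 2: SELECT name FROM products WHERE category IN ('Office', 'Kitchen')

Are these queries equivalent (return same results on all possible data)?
Yes, equivalent

Both queries return: [('Desk',), ('Stapler',), ('Tablet',)]

Reason: OR vs IN are equivalent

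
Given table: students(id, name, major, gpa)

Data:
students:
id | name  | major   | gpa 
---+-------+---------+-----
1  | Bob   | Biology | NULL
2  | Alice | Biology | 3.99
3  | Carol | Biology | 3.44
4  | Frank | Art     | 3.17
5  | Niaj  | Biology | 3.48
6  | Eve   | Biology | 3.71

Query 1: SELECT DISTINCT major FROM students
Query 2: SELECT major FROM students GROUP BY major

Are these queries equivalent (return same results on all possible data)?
Yes, equivalent

Both queries return: [('Art',), ('Biology',)]

Reason: Both get unique majors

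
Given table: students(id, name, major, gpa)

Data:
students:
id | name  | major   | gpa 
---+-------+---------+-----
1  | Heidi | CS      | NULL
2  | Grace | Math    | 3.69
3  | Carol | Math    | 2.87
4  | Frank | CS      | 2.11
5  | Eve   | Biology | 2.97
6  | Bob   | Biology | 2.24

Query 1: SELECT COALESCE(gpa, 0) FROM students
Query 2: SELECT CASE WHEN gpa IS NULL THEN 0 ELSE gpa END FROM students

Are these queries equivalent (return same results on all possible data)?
Yes, equivalent

Both queries return: [(0,), (2.11,), (2.24,), (2.87,), (2.97,), (3.69,)]

Reason: COALESCE vs CASE for NULL handling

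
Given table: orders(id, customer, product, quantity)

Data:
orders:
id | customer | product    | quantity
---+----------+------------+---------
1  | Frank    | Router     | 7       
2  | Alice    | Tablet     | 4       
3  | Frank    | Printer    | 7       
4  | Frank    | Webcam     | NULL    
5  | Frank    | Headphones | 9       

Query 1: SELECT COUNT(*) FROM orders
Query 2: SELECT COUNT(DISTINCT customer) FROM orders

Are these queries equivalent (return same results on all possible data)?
No, not equivalent

Query 1 returns: [(5,)]
Query 2 returns: [(2,)]

Reason: COUNT(*) counts rows, COUNT(DISTINCT customer) counts unique customers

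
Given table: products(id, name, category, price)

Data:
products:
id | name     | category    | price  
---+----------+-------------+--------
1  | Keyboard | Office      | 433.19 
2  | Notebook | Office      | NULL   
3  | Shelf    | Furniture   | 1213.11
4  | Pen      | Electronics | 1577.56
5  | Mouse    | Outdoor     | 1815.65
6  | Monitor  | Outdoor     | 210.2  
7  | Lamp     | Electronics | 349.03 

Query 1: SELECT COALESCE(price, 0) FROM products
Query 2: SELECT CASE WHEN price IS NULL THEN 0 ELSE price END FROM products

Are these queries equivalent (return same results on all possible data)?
Yes, equivalent

Both queries return: [(0,), (210.2,), (349.03,), (433.19,), (1213.11,), (1577.56,), (1815.65,)]

Reason: COALESCE vs CASE for NULL handling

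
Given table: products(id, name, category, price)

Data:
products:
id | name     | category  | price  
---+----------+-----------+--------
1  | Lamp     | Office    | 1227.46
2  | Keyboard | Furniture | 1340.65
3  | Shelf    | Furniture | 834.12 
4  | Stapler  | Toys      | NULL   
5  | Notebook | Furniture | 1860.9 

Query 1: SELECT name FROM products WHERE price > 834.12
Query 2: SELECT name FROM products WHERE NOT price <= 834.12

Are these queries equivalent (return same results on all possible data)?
Yes, equivalent

Both queries return: [('Keyboard',), ('Lamp',), ('Notebook',)]

Reason: Both filter price > 834.12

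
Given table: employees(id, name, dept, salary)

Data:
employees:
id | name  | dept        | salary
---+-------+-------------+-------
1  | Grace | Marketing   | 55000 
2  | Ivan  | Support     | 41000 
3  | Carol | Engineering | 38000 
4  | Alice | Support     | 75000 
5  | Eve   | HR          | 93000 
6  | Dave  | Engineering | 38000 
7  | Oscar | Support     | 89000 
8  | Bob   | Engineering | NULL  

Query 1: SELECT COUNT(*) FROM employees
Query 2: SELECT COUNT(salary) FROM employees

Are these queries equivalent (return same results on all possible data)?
No, not equivalent

Query 1 returns: [(8,)]
Query 2 returns: [(7,)]

Reason: COUNT(*) includes NULLs, COUNT(column) excludes them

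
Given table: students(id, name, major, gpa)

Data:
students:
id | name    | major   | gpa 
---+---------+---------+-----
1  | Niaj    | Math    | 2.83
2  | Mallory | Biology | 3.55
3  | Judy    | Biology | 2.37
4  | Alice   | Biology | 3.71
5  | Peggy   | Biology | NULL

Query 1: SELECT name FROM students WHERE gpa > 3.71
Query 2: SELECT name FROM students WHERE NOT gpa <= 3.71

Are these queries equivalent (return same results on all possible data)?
Yes, equivalent

Both queries return: []

Reason: Both filter gpa > 3.71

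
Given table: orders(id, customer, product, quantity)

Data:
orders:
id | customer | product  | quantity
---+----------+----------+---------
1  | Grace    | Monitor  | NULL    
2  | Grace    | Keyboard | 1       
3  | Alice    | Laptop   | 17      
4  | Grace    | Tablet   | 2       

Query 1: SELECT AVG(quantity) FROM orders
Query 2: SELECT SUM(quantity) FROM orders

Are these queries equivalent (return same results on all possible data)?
No, not equivalent

Query 1 returns: [(6.666666666666667,)]
Query 2 returns: [(20,)]

Reason: AVG vs SUM give different aggregate values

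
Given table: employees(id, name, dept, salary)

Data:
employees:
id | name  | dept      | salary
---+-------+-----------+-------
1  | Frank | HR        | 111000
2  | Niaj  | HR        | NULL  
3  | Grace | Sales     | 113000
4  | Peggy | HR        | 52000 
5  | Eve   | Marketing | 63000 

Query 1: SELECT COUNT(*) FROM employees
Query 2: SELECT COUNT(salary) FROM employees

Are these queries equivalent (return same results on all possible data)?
No, not equivalent

Query 1 returns: [(5,)]
Query 2 returns: [(4,)]

Reason: COUNT(*) includes NULLs, COUNT(column) excludes them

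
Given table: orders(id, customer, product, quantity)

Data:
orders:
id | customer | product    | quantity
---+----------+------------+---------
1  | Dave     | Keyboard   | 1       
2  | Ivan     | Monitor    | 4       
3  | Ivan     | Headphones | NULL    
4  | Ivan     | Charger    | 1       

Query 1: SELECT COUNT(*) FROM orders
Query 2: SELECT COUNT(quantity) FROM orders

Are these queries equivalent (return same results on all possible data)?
No, not equivalent

Query 1 returns: [(4,)]
Query 2 returns: [(3,)]

Reason: COUNT(*) includes NULLs, COUNT(column) excludes them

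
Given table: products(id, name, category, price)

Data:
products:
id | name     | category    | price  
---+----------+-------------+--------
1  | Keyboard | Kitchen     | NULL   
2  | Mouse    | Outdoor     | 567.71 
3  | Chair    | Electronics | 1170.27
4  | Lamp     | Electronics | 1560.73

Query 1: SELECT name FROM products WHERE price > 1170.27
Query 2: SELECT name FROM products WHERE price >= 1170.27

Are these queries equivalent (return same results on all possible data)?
No, not equivalent

Query 1 returns: [('Lamp',)]
Query 2 returns: [('Chair',), ('Lamp',)]

Reason: > vs >= gives different results when price = 1170.27 exists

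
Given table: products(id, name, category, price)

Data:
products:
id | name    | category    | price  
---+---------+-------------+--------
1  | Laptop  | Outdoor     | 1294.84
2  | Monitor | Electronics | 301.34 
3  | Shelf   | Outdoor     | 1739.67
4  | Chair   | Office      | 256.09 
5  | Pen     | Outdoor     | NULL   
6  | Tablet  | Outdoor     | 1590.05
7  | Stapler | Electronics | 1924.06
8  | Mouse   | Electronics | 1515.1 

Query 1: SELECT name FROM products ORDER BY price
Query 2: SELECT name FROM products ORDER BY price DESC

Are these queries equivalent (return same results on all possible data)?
No, not equivalent

Query 1 returns: [('Pen',), ('Chair',), ('Monitor',), ('Laptop',), ('Mouse',), ('Tablet',), ('Shelf',), ('Stapler',)]
Query 2 returns: [('Stapler',), ('Shelf',), ('Tablet',), ('Mouse',), ('Laptop',), ('Monitor',), ('Chair',), ('Pen',)]

Reason: ASC vs DESC gives opposite ordering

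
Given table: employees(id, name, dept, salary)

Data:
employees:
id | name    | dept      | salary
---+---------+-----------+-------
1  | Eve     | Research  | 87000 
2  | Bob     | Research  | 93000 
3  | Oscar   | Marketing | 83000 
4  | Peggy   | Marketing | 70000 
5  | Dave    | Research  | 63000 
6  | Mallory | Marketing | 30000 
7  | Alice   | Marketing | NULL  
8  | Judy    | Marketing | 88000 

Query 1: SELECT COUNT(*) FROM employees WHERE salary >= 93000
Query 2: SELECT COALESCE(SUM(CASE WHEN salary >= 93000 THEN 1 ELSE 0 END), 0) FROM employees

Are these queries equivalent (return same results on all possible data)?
Yes, equivalent

Both queries return: [(1,)]

Reason: COUNT with WHERE vs conditional SUM (COALESCE handles empty-table NULL)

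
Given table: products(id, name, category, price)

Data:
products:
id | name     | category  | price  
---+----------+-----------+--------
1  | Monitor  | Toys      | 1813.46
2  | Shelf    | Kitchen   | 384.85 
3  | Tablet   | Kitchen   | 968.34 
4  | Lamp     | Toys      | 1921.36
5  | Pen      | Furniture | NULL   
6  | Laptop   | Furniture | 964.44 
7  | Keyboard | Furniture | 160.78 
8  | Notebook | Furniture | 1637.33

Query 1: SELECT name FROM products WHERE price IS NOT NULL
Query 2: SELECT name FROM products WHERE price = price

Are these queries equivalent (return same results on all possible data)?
Yes, equivalent

Both queries return: [('Keyboard',), ('Lamp',), ('Laptop',), ('Monitor',), ('Notebook',), ('Shelf',), ('Tablet',)]

Reason: IS NOT NULL vs self-equality (both exclude NULLs)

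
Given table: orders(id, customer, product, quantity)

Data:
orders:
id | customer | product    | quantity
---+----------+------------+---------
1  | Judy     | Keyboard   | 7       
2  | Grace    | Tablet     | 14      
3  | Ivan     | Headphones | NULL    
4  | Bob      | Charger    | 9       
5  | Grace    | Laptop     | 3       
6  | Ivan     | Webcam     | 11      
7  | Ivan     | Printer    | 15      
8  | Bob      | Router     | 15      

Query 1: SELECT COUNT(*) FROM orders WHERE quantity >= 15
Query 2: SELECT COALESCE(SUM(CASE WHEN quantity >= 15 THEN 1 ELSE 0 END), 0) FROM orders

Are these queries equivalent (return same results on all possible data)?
Yes, equivalent

Both queries return: [(2,)]

Reason: COUNT with WHERE vs conditional SUM (COALESCE handles empty-table NULL)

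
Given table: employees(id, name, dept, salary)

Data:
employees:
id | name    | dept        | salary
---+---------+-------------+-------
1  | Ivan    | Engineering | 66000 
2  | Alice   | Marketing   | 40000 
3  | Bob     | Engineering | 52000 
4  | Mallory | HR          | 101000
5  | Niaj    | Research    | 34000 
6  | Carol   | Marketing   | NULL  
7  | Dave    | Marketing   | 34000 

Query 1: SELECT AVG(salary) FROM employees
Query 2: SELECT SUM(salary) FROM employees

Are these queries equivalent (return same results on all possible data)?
No, not equivalent

Query 1 returns: [(54500.0,)]
Query 2 returns: [(327000,)]

Reason: AVG vs SUM give different aggregate values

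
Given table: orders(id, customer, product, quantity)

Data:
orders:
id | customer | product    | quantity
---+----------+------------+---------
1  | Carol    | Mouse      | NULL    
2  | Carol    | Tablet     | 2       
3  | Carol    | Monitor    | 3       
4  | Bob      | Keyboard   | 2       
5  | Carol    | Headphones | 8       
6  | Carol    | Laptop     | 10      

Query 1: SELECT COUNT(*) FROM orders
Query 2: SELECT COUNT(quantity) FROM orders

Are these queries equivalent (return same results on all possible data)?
No, not equivalent

Query 1 returns: [(6,)]
Query 2 returns: [(5,)]

Reason: COUNT(*) includes NULLs, COUNT(column) excludes them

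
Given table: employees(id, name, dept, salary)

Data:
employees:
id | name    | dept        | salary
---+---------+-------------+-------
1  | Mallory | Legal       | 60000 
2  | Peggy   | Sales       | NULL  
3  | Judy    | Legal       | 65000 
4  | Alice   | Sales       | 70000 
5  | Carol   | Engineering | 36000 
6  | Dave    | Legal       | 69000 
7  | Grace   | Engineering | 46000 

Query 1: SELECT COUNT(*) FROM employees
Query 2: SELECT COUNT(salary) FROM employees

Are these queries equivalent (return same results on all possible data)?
No, not equivalent

Query 1 returns: [(7,)]
Query 2 returns: [(6,)]

Reason: COUNT(*) includes NULLs, COUNT(column) excludes them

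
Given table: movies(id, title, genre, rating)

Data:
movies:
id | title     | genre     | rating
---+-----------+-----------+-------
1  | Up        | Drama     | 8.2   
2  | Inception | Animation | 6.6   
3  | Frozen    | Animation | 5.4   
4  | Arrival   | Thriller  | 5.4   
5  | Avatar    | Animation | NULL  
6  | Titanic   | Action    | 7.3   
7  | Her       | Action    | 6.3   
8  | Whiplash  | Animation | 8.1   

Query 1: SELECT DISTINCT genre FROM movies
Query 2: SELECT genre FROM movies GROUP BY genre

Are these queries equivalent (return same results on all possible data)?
Yes, equivalent

Both queries return: [('Action',), ('Animation',), ('Drama',), ('Thriller',)]

Reason: Both get unique genres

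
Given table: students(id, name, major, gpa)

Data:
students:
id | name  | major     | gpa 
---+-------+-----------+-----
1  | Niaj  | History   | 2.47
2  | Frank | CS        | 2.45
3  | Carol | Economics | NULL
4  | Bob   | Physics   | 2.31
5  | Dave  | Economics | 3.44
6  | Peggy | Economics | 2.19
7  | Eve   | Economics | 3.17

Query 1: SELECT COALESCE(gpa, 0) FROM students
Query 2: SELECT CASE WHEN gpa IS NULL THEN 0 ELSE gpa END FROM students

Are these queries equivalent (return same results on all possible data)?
Yes, equivalent

Both queries return: [(0,), (2.19,), (2.31,), (2.45,), (2.47,), (3.17,), (3.44,)]

Reason: COALESCE vs CASE for NULL handling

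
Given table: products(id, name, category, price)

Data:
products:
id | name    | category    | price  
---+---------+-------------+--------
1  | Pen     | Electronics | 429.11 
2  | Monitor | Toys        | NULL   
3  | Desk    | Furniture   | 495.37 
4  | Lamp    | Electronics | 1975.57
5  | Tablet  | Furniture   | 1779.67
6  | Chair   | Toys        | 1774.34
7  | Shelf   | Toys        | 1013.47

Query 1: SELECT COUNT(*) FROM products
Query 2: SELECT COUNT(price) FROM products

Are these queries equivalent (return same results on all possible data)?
No, not equivalent

Query 1 returns: [(7,)]
Query 2 returns: [(6,)]

Reason: COUNT(*) includes NULLs, COUNT(column) excludes them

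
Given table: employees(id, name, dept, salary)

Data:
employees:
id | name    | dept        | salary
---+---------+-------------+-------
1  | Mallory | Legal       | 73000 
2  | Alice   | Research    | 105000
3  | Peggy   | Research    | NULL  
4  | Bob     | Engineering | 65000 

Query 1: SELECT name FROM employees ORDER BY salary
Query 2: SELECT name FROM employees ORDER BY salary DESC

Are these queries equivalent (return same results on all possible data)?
No, not equivalent

Query 1 returns: [('Peggy',), ('Bob',), ('Mallory',), ('Alice',)]
Query 2 returns: [('Alice',), ('Mallory',), ('Bob',), ('Peggy',)]

Reason: ASC vs DESC gives opposite ordering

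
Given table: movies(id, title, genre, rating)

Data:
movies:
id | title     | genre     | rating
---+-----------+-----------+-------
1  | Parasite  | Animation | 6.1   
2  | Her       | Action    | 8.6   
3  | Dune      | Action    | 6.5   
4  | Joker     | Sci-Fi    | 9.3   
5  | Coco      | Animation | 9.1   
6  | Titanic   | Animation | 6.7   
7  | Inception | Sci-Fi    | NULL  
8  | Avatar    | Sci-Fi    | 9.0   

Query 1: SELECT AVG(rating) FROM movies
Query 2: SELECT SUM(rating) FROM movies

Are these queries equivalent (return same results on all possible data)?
No, not equivalent

Query 1 returns: [(7.8999999999999995,)]
Query 2 returns: [(55.3,)]

Reason: AVG vs SUM give different aggregate values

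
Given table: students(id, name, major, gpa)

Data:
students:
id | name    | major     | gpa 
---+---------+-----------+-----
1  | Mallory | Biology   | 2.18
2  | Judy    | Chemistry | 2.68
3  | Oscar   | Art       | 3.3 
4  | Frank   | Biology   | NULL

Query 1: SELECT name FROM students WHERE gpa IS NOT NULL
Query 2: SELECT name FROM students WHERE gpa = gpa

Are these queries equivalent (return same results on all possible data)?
Yes, equivalent

Both queries return: [('Judy',), ('Mallory',), ('Oscar',)]

Reason: IS NOT NULL vs self-equality (both exclude NULLs)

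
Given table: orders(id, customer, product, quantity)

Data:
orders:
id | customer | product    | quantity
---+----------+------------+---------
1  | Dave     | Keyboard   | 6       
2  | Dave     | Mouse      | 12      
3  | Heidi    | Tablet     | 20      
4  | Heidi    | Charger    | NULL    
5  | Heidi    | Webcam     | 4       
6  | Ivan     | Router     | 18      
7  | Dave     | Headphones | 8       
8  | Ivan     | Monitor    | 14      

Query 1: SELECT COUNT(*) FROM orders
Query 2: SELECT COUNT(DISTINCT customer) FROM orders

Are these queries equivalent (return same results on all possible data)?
No, not equivalent

Query 1 returns: [(8,)]
Query 2 returns: [(3,)]

Reason: COUNT(*) counts rows, COUNT(DISTINCT customer) counts unique customers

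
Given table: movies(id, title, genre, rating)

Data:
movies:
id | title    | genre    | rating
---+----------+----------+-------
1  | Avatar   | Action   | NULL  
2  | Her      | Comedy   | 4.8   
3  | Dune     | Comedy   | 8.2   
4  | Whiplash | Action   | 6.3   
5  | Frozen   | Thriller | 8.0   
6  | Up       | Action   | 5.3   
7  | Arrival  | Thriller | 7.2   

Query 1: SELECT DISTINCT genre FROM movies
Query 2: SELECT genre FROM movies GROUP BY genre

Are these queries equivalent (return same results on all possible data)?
Yes, equivalent

Both queries return: [('Action',), ('Comedy',), ('Thriller',)]

Reason: Both get unique genres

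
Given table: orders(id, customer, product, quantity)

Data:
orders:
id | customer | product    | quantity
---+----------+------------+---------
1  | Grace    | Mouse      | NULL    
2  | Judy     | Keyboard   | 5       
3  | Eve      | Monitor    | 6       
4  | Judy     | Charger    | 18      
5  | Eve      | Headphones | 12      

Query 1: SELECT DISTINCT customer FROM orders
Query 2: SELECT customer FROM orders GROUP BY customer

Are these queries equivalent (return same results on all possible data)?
Yes, equivalent

Both queries return: [('Eve',), ('Grace',), ('Judy',)]

Reason: Both get unique customers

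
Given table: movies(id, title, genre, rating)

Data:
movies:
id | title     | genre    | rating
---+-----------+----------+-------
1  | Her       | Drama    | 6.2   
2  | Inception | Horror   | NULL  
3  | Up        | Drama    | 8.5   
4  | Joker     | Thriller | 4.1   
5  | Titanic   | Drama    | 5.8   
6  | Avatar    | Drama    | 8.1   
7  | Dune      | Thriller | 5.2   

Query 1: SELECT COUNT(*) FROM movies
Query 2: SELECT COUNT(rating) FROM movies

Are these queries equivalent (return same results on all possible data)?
No, not equivalent

Query 1 returns: [(7,)]
Query 2 returns: [(6,)]

Reason: COUNT(*) includes NULLs, COUNT(column) excludes them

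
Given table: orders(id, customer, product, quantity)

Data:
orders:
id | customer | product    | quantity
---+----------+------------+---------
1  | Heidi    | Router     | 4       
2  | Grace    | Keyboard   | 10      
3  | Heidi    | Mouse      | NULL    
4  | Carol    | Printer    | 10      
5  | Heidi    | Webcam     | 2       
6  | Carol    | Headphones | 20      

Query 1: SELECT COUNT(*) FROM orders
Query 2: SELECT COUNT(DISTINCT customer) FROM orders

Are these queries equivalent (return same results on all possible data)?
No, not equivalent

Query 1 returns: [(6,)]
Query 2 returns: [(3,)]

Reason: COUNT(*) counts rows, COUNT(DISTINCT customer) counts unique customers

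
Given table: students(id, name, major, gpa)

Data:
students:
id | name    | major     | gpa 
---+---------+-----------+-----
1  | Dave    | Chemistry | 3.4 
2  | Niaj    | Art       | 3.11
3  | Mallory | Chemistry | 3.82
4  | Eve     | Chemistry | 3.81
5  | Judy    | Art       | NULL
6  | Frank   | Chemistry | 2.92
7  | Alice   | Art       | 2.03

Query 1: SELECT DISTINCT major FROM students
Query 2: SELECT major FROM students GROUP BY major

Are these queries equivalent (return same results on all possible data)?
Yes, equivalent

Both queries return: [('Art',), ('Chemistry',)]

Reason: Both get unique majors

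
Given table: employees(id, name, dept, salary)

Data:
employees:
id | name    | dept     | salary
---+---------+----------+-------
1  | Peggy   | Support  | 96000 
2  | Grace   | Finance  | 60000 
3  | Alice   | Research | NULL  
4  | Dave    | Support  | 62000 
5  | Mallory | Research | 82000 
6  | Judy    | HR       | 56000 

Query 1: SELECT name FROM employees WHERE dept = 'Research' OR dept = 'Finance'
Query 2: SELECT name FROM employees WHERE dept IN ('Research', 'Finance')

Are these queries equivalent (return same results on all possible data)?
Yes, equivalent

Both queries return: [('Alice',), ('Grace',), ('Mallory',)]

Reason: OR vs IN are equivalent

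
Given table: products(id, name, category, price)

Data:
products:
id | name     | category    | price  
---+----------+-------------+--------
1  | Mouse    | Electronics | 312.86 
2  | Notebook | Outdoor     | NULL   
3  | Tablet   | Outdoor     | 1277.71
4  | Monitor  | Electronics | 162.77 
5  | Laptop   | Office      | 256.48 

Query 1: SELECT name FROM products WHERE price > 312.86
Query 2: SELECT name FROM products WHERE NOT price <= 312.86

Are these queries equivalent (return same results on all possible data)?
Yes, equivalent

Both queries return: [('Tablet',)]

Reason: Both filter price > 312.86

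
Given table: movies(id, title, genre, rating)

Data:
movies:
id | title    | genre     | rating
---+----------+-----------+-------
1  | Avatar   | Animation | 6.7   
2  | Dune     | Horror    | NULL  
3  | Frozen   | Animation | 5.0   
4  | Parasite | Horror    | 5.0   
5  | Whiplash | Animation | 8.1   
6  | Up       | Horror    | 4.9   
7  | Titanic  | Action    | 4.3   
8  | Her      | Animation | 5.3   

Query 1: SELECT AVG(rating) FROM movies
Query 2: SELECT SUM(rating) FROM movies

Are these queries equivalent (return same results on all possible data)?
No, not equivalent

Query 1 returns: [(5.614285714285714,)]
Query 2 returns: [(39.3,)]

Reason: AVG vs SUM give different aggregate values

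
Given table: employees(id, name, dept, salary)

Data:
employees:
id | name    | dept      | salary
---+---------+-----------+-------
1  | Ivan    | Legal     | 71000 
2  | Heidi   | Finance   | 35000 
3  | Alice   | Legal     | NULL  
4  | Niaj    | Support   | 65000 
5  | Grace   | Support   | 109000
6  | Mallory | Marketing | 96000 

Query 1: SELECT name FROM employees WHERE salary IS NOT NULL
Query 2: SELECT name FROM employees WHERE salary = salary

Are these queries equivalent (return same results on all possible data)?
Yes, equivalent

Both queries return: [('Grace',), ('Heidi',), ('Ivan',), ('Mallory',), ('Niaj',)]

Reason: IS NOT NULL vs self-equality (both exclude NULLs)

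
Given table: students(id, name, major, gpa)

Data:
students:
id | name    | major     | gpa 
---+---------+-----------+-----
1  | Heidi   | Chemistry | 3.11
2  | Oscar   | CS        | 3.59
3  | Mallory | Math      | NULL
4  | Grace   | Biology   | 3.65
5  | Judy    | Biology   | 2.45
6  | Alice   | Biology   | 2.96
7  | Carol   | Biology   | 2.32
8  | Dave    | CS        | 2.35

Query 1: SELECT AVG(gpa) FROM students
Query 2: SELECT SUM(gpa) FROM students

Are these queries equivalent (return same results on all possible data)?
No, not equivalent

Query 1 returns: [(2.9185714285714286,)]
Query 2 returns: [(20.43,)]

Reason: AVG vs SUM give different aggregate values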